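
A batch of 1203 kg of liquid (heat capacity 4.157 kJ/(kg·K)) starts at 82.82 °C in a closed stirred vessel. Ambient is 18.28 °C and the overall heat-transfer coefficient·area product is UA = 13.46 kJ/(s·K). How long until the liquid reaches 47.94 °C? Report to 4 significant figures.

288.9 s

Lumped-capacitance energy balance: M c_p dT/dt = UA(T_amb − T).
τ = M c_p/UA = 371.536 s; T_ss = T_amb = 18.2800 °C.
T(t) = T_ss + (T₀ − T_ss)e^(−t/τ); set T = 47.94:
t = −τ ln[(T − T_ss)/(T₀ − T_ss)] = −371.536 · ln(0.459560) = 288.864 s.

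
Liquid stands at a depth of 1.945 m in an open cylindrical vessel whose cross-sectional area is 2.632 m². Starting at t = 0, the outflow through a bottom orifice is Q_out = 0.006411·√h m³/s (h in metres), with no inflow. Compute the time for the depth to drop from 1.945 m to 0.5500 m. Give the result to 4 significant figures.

536.2 s

Volume balance on the tank: A dh/dt = −0.006411 √h.
Separate and integrate: 2(√h − √h₀) = −(0.006411/A) t.
t = 2A(√h₀ − √h)/0.006411 = 2·2.632·(√1.945 − √0.5500)/0.006411
  = 5.26400 × (1.39463 − 0.741620) / 0.006411 = 536.181 s.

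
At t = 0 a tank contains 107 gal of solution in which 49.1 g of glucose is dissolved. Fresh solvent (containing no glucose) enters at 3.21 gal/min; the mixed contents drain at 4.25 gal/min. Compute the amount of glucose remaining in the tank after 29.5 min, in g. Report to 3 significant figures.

12.3 g

Let m(t) be the amount of glucose. Volume: V(t) = V₀ + (Q_in − Q_out) t = 107 − 1.0400 t; V(29.5) = 76.320 gal.
Solute balance: dm/dt = 0 − Q_out C = −Q_out m/V(t).
Separate: dm/m = −Q_out dt/V(t) ⇒ ln(m/m₀) = −(Q_out/(Q_in−Q_out)) ln(V/V₀).
m = m₀ (V₀/V)^(Q_out/(Q_in−Q_out)) = 49.1 × (107/76.320)^(-4.0865) = 12.342 g.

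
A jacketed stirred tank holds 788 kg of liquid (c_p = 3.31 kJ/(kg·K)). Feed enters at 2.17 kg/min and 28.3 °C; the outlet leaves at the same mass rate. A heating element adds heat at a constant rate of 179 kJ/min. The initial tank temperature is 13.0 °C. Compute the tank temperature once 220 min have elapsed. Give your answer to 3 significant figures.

31.3 °C

Heat balance on the well-mixed liquid: M c_p dT/dt = ṁ c_p (T_in − T) + 179.
Rearrange: dT/dt = (T_ss − T)/τ with τ = M/ṁ = 363.13 min and T_ss = T_in + Q̇/(ṁ c_p) = 53.221 °C.
This is linear first-order; T(t) = T_ss + (T₀ − T_ss) e^(−t/τ).
T(220) = 53.221 + (-40.221)·e^(−220/363.13) = 53.221 + (-40.221)·0.54562 = 31.276 °C.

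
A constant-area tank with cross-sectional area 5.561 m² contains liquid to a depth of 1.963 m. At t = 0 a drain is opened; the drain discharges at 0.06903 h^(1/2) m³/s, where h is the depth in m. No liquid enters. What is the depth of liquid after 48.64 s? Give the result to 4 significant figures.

With no inflow, A dh/dt = −0.06903 √h.
∫ h^(−1/2) dh = −(0.06903/A) ∫ dt, giving 2√h = 2√h₀ − (0.06903/A) t.
√h = √1.963 − 0.06903·48.64/(2·5.561) = 1.40107 − 0.301890 = 1.09918.
h = 1.09918² = 1.20820 m.

1.208 m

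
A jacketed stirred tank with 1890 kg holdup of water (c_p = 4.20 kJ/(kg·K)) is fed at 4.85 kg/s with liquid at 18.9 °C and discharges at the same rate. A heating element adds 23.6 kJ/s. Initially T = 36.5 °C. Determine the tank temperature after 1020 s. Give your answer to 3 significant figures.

M c_p dT/dt = ṁ c_p (T_in − T) + Q̇.
Rearrange: dT/dt = (T_ss − T)/τ with τ = M/ṁ = 389.69 s and T_ss = T_in + Q̇/(ṁ c_p) = 20.059 °C.
Integrating: T(t) = T_ss + (T₀ − T_ss) e^(−t/τ).
T(1020) = 20.059 + (16.441)·e^(−1020/389.69) = 20.059 + (16.441)·0.072988 = 21.259 °C.

21.3 °C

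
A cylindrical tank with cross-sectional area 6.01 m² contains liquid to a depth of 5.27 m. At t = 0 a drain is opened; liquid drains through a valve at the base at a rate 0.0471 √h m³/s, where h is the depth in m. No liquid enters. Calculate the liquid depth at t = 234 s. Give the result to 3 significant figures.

A dh/dt = −Q_out = −0.0471 √h.
Separate and integrate: 2(√h − √h₀) = −(0.0471/A) t.
√h = √5.27 − 0.0471·234/(2·6.01) = 2.2956 − 0.91692 = 1.3787.
h = 1.3787² = 1.9009 m.

1.90 m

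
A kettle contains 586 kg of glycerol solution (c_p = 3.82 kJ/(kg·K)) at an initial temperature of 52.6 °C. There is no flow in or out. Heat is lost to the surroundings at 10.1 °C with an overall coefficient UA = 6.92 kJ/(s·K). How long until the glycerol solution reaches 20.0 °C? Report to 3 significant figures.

471 s

M c_p dT/dt = −UA(T − T_amb).
τ = M c_p/UA = 323.49 s; T_ss = T_amb = 10.100 °C.
T(t) = T_ss + (T₀ − T_ss)e^(−t/τ); set T = 20.0:
t = −τ ln[(T − T_ss)/(T₀ − T_ss)] = −323.49 · ln(0.23294) = 471.31 s.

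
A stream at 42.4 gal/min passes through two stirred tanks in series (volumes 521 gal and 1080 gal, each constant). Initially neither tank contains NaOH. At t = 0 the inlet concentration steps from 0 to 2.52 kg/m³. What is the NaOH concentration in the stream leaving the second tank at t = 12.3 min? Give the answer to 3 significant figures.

Each tank obeys Vᵢ dCᵢ/dt = Q(Cᵢ₋₁ − Cᵢ), so τᵢ = Vᵢ/Q.
τ₁ = 521/42.4 = 12.288 min; τ₂ = 1080/42.4 = 25.472 min.
Tank 1: C₁ = C_in(1 − e^(−t/τ₁)). Tank 2 (τ₁ ≠ τ₂): C₂ = C_in[1 − (τ₁ e^(−t/τ₁) − τ₂ e^(−t/τ₂))/(τ₁ − τ₂)].
At t = 12.3: e^(−t/τ₁) = 0.36751, e^(−t/τ₂) = 0.61700.
C₂ = 2.52·[1 − (12.288·0.36751 − 25.472·0.61700)/(-13.184)] = 2.52·0.15048 = 0.37920 kg/m³.

0.379 kg/m³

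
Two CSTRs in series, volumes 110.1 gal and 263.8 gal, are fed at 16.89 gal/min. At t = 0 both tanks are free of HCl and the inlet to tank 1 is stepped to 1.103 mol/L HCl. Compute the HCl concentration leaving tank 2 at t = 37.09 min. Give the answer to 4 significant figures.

Time constants: τᵢ = Vᵢ/Q for each well-mixed tank.
τ₁ = 110.1/16.89 = 6.51865 min; τ₂ = 263.8/16.89 = 15.6187 min.
Solving the cascade with C₁(0)=C₂(0)=0 gives C₂(t) = C_in[1 − (τ₁ e^(−t/τ₁) − τ₂ e^(−t/τ₂))/(τ₁ − τ₂)].
At t = 37.09: e^(−t/τ₁) = 0.00338017, e^(−t/τ₂) = 0.0930409.
C₂ = 1.103·[1 − (6.51865·0.00338017 − 15.6187·0.0930409)/(-9.10006)] = 1.103·0.842732 = 0.929534 mol/L.

0.9295 mol/L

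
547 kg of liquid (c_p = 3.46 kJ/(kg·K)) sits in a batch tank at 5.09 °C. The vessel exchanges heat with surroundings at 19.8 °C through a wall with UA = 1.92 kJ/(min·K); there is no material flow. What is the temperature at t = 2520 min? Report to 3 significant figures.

18.7 °C

Lumped-capacitance energy balance: M c_p dT/dt = UA(T_amb − T).
dT/dt = (T_ss − T)/τ with T_ss = T_amb = 19.800 °C, τ = M c_p/UA = 547·3.46/1.92 = 985.74 min.
Solution: T(t) = T_ss + (T₀ − T_ss) e^(−t/τ).
T(2520) = 19.800 + (-14.710)·0.077579 = 18.659 °C.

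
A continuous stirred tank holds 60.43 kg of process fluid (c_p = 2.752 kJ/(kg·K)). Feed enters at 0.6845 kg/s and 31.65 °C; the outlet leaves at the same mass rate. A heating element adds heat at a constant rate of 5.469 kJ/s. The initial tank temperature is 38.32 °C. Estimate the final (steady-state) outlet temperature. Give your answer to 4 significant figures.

34.55 °C

M c_p dT/dt = ṁ c_p (T_in − T) + Q̇.
At steady state dT/dt = 0 ⇒ T_ss = T_in + Q̇/(ṁ c_p) = 31.65 + 5.469/(0.6845·2.752) = 34.5533 °C.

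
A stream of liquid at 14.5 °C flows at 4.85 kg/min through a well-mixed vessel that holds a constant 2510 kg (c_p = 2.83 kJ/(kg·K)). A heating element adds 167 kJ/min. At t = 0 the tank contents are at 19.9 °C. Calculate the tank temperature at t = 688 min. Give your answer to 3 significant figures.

M c_p dT/dt = ṁ c_p (T_in − T) + Q̇.
Rearrange: dT/dt = (T_ss − T)/τ with τ = M/ṁ = 517.53 min and T_ss = T_in + Q̇/(ṁ c_p) = 26.667 °C.
Solution: T(t) = T_ss + (T₀ − T_ss) e^(−t/τ).
T(688) = 26.667 + (-6.7671)·e^(−688/517.53) = 26.667 + (-6.7671)·0.26464 = 24.876 °C.

24.9 °C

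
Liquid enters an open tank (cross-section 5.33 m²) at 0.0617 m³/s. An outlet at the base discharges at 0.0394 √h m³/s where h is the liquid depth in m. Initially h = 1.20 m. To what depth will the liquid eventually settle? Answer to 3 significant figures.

2.45 m

Unsteady balance on liquid volume: A dh/dt = Q_in − 0.0394 √h. At steady state dh/dt = 0:
Q_in = 0.0394 √h_ss ⇒ √h_ss = 0.0617/0.0394 = 1.5660.
h_ss = 1.5660² = 2.4523 m. (Since h₀ = 1.20 m < h_ss, the level will rise toward this value.)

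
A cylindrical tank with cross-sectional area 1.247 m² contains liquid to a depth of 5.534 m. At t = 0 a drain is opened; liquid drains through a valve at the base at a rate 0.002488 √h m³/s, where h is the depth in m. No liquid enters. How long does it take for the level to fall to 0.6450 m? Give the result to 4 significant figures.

With no inflow, A dh/dt = −0.002488 √h.
This is separable: 2 d(√h)/dt = −0.002488/A, so √h = √h₀ − (0.002488/(2A)) t.
t = 2A(√h₀ − √h)/0.002488 = 2·1.247·(√5.534 − √0.6450)/0.002488
  = 2.49400 × (2.35245 − 0.803119) / 0.002488 = 1553.06 s.

1553 s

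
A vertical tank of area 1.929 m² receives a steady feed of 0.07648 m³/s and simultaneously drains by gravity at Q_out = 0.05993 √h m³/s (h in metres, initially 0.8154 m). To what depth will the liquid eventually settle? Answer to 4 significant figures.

A dh/dt = Q_in − 0.05993 √h. Steady state requires inflow = outflow:
Q_in = 0.05993 √h_ss ⇒ √h_ss = 0.07648/0.05993 = 1.27616.
h_ss = 1.27616² = 1.62857 m. (Since h₀ = 0.8154 m < h_ss, the level will rise toward this value.)

1.629 m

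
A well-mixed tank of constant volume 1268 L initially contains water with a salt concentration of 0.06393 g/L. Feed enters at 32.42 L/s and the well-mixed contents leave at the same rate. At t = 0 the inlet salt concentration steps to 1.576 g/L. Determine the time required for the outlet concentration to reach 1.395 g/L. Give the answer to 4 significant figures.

Species balance: V dC/dt = Q(C_in − C) ⇒ τ = V/Q = 39.1117 s.
C(t) = C_in + (C₀ − C_in) e^(−t/τ). Set C = 1.395 and solve for t:
e^(−t/τ) = (C − C_in)/(C₀ − C_in) = (1.395 − 1.576)/(0.06393 − 1.576) = 0.119703
t = −τ ln(…) = 39.1117 × 2.12274 = 83.0238 s.

83.02 s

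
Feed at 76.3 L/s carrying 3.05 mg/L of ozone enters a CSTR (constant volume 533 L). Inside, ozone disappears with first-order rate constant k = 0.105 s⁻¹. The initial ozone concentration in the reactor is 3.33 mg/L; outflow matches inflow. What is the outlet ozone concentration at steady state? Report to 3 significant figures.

V dC/dt = Q(C_in − C) − k V C.
At steady state: 0 = Q C_in − (Q + kV) C_ss, so C_ss = Q C_in/(Q + kV).
C_ss = 76.3·3.05/(76.3 + 0.105·533) = 232.71/132.26 = 1.7595 mg/L.

1.76 mg/L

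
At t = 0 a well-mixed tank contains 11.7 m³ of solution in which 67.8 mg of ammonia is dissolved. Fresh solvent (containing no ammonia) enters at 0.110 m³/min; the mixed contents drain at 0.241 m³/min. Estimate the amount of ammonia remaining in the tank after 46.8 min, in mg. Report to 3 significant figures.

Let m(t) be the amount of ammonia. Volume: V(t) = V₀ + (Q_in − Q_out) t = 11.7 − 0.13100 t; V(46.8) = 5.5692 m³.
No ammonia enters, so dm/dt = −Q_out · (m/V).
dm/m = −Q_out dt/(V₀ − 0.13100 t); integrating gives ln(m/m₀) = −(Q_out/(Q_in−Q_out)) ln(V/V₀).
m = m₀ (V₀/V)^(Q_out/(Q_in−Q_out)) = 67.8 × (11.7/5.5692)^(-1.8397) = 17.303 mg.

17.3 mg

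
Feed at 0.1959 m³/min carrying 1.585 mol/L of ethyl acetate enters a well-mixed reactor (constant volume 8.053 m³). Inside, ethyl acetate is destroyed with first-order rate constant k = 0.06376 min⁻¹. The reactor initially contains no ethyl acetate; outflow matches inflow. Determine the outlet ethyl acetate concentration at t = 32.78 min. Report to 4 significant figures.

0.4133 mol/L

Species balance: V dC/dt = Q C_in − Q C − k V C.
dC/dt = (Q/V) C_in − (Q/V + k) C; effective rate a = Q/V + k = 0.0243263 + 0.06376 = 0.0880863 min⁻¹.
C_ss = Q C_in/(Q + kV) = 0.437721 mol/L; C(t) = C_ss + (C₀ − C_ss) e^(−a t).
C(32.78) = 0.437721 + (-0.437721)·e^(−0.0880863·32.78) = 0.437721 + (-0.437721)·0.0557170 = 0.413333 mol/L.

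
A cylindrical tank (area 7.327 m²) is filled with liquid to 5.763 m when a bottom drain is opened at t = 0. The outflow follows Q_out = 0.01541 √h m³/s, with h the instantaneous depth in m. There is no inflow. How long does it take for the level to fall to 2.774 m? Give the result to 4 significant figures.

699.0 s

A dh/dt = −Q_out = −0.01541 √h.
This is separable: 2 d(√h)/dt = −0.01541/A, so √h = √h₀ − (0.01541/(2A)) t.
t = 2A(√h₀ − √h)/0.01541 = 2·7.327·(√5.763 − √2.774)/0.01541
  = 14.6540 × (2.40062 − 1.66553) / 0.01541 = 699.029 s.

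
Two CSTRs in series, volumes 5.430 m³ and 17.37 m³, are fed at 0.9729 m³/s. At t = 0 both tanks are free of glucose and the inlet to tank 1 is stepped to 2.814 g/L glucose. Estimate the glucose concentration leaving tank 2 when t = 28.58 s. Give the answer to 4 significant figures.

1.996 g/L

Each tank obeys Vᵢ dCᵢ/dt = Q(Cᵢ₋₁ − Cᵢ), so τᵢ = Vᵢ/Q.
τ₁ = 5.430/0.9729 = 5.58125 s; τ₂ = 17.37/0.9729 = 17.8538 s.
Tank 1: C₁ = C_in(1 − e^(−t/τ₁)). Tank 2 (τ₁ ≠ τ₂): C₂ = C_in[1 − (τ₁ e^(−t/τ₁) − τ₂ e^(−t/τ₂))/(τ₁ − τ₂)].
At t = 28.58: e^(−t/τ₁) = 0.00597175, e^(−t/τ₂) = 0.201740.
C₂ = 2.814·[1 − (5.58125·0.00597175 − 17.8538·0.201740)/(-12.2726)] = 2.814·0.709230 = 1.99577 g/L.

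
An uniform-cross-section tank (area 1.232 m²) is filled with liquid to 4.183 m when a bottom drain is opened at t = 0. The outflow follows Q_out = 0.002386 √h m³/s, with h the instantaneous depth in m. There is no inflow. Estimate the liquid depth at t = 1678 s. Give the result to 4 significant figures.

Mass balance (ρ constant): A dh/dt = −0.002386 √h.
Separate and integrate: 2(√h − √h₀) = −(0.002386/A) t.
√h = √4.183 − 0.002386·1678/(2·1.232) = 2.04524 − 1.62488 = 0.420357.
h = 0.420357² = 0.176700 m.

0.1767 m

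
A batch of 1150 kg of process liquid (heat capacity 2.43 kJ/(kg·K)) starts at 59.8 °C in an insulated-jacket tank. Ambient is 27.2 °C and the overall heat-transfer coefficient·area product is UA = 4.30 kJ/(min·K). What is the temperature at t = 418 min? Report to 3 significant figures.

44.3 °C

Energy balance: M c_p dT/dt = −UA(T − T_amb).
dT/dt = (T_ss − T)/τ with T_ss = T_amb = 27.200 °C, τ = M c_p/UA = 1150·2.43/4.30 = 649.88 min.
T approaches T_ss exponentially: T(t) = T_ss + (T₀ − T_ss) e^(−t/τ).
T(418) = 27.200 + (32.600)·0.52561 = 44.335 °C.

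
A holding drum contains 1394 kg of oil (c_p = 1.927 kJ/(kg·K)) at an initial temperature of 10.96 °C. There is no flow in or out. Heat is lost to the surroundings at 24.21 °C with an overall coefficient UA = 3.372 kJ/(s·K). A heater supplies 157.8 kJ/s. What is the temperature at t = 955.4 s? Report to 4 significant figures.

Lumped-capacitance energy balance: M c_p dT/dt = UA(T_amb − T) + Q̇.
dT/dt = (T_ss − T)/τ with T_ss = T_amb + Q̇/UA = 24.21 + 157.8/3.372 = 71.0072 °C, τ = M c_p/UA = 1394·1.927/3.372 = 796.630 s.
This is linear first-order; T(t) = T_ss + (T₀ − T_ss) e^(−t/τ).
T(955.4) = 71.0072 + (-60.0472)·0.301405 = 52.9087 °C.

52.91 °C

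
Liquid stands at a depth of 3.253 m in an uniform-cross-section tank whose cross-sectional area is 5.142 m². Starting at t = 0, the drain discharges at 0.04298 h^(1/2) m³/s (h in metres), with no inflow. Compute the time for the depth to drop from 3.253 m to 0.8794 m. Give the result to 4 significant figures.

207.2 s

Accumulation of liquid (constant cross-section A): A dh/dt = −0.04298 √h.
Separate and integrate: 2(√h − √h₀) = −(0.04298/A) t.
t = 2A(√h₀ − √h)/0.04298 = 2·5.142·(√3.253 − √0.8794)/0.04298
  = 10.2840 × (1.80361 − 0.937763) / 0.04298 = 207.174 s.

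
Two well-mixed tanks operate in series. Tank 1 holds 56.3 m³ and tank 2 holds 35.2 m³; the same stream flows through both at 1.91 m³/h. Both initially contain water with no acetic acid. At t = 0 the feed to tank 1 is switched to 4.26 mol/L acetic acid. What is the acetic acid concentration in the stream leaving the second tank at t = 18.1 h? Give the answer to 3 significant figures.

Species balance on tank i: dCᵢ/dt = (Cᵢ₋₁ − Cᵢ)/τᵢ with τᵢ = Vᵢ/Q.
τ₁ = 56.3/1.91 = 29.476 h; τ₂ = 35.2/1.91 = 18.429 h.
Solving the cascade with C₁(0)=C₂(0)=0 gives C₂(t) = C_in[1 − (τ₁ e^(−t/τ₁) − τ₂ e^(−t/τ₂))/(τ₁ − τ₂)].
At t = 18.1: e^(−t/τ₁) = 0.54115, e^(−t/τ₂) = 0.37451.
C₂ = 4.26·[1 − (29.476·0.54115 − 18.429·0.37451)/(11.047)] = 4.26·0.18084 = 0.77040 mol/L.

0.770 mol/L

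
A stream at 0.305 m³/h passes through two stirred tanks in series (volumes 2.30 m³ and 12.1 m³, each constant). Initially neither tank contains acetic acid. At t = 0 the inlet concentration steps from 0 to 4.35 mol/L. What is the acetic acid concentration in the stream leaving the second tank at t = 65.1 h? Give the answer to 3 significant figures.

3.31 mol/L

Time constants: τᵢ = Vᵢ/Q for each well-mixed tank.
τ₁ = 2.30/0.305 = 7.5410 h; τ₂ = 12.1/0.305 = 39.672 h.
Solving the cascade with C₁(0)=C₂(0)=0 gives C₂(t) = C_in[1 − (τ₁ e^(−t/τ₁) − τ₂ e^(−t/τ₂))/(τ₁ − τ₂)].
At t = 65.1: e^(−t/τ₁) = 0.00017816, e^(−t/τ₂) = 0.19380.
C₂ = 4.35·[1 − (7.5410·0.00017816 − 39.672·0.19380)/(-32.131)] = 4.35·0.76076 = 3.3093 mol/L.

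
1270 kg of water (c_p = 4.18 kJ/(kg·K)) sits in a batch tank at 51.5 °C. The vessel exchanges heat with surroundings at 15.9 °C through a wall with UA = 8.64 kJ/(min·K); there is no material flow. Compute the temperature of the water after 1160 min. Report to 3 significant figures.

Heat balance on the well-mixed liquid: M c_p dT/dt = −UA(T − T_amb).
dT/dt = (T_ss − T)/τ with T_ss = T_amb = 15.900 °C, τ = M c_p/UA = 1270·4.18/8.64 = 614.42 min.
Integrating: T(t) = T_ss + (T₀ − T_ss) e^(−t/τ).
T(1160) = 15.900 + (35.600)·0.15138 = 21.289 °C.

21.3 °C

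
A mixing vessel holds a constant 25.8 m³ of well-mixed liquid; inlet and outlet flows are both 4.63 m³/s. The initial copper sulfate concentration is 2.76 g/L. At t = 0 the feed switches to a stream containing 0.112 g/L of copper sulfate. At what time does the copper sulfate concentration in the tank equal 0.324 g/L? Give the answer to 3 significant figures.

14.1 s

Species balance: V dC/dt = Q(C_in − C) ⇒ τ = V/Q = 5.5724 s.
C(t) = C_in + (C₀ − C_in) e^(−t/τ). Set C = 0.324 and solve for t:
e^(−t/τ) = (C − C_in)/(C₀ − C_in) = (0.324 − 0.112)/(2.76 − 0.112) = 0.080060
t = −τ ln(…) = 5.5724 × 2.5250 = 14.070 s.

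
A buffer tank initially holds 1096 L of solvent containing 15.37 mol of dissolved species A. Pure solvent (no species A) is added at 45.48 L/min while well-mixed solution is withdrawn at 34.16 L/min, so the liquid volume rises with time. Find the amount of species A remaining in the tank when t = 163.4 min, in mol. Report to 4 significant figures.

Let m(t) be the amount of species A. Volume: V(t) = V₀ + (Q_in − Q_out) t = 1096 + 11.3200 t; V(163.4) = 2945.69 L.
Species balance (pure solvent in): dm/dt = −Q_out · m/V(t).
Separate: dm/m = −Q_out dt/V(t) ⇒ ln(m/m₀) = −(Q_out/(Q_in−Q_out)) ln(V/V₀).
m = m₀ (V₀/V)^(Q_out/(Q_in−Q_out)) = 15.37 × (1096/2945.69)^(3.01767) = 0.777963 mol.

0.7780 mol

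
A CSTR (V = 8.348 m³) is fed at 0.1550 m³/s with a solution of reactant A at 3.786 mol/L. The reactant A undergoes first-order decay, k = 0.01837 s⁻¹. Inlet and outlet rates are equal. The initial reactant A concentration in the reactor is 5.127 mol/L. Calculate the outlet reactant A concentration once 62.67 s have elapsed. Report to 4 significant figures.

V dC/dt = Q(C_in − C) − k V C.
This is linear with rate a = Q/V + k = 0.0369373 s⁻¹.
C_ss = Q C_in/(Q + kV) = 1.90311 mol/L; C(t) = C_ss + (C₀ − C_ss) e^(−a t).
C(62.67) = 1.90311 + (3.22389)·e^(−0.0369373·62.67) = 1.90311 + (3.22389)·0.0987798 = 2.22157 mol/L.

2.222 mol/L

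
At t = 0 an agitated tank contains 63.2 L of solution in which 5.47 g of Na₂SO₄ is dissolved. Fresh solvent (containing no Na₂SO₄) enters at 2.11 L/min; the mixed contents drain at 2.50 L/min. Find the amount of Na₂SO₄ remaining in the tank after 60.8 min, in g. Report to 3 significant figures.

0.268 g

Let m(t) be the amount of Na₂SO₄. Volume: V(t) = V₀ + (Q_in − Q_out) t = 63.2 − 0.39000 t; V(60.8) = 39.488 L.
Species balance (pure solvent in): dm/dt = −Q_out · m/V(t).
dm/m = −Q_out dt/(V₀ − 0.39000 t); integrating gives ln(m/m₀) = −(Q_out/(Q_in−Q_out)) ln(V/V₀).
m = m₀ (V₀/V)^(Q_out/(Q_in−Q_out)) = 5.47 × (63.2/39.488)^(-6.4103) = 0.26834 g.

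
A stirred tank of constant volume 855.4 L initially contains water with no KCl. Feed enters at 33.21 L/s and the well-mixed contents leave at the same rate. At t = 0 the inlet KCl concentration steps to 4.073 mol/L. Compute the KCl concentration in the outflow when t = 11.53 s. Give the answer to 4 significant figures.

Accumulation = in − out for the solute gives V dC/dt = Q(C_in − C).
Rewrite as dC/dt + C/τ = C_in/τ, τ = V/Q = 25.7573 s.
Solution: C(t) = C_in + (C₀ − C_in) e^(−t/τ).
C(11.53) = 4.073 + (0 − 4.073)·e^(−11.53/25.7573) = 4.073 + (-4.07300)·0.639135 = 1.46980 mol/L.

1.470 mol/L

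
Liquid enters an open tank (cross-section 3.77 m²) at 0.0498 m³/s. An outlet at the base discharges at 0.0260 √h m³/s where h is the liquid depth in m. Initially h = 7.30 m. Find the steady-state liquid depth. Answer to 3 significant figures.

3.67 m

A dh/dt = Q_in − 0.0260 √h. Steady state requires inflow = outflow:
Q_in = 0.0260 √h_ss ⇒ √h_ss = 0.0498/0.0260 = 1.9154.
h_ss = 1.9154² = 3.6687 m. (Since h₀ = 7.30 m > h_ss, the level will fall toward this value.)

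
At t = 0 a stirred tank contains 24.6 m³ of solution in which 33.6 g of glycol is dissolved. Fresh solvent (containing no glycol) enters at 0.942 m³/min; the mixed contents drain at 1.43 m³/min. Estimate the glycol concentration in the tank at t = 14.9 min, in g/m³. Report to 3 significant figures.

0.695 g/m³

Let m(t) be the amount of glycol. Volume: V(t) = V₀ + (Q_in − Q_out) t = 24.6 − 0.48800 t; V(14.9) = 17.329 m³.
Solute balance: dm/dt = 0 − Q_out C = −Q_out m/V(t).
dm/m = −Q_out dt/(V₀ − 0.48800 t); integrating gives ln(m/m₀) = −(Q_out/(Q_in−Q_out)) ln(V/V₀).
m = m₀ (V₀/V)^(Q_out/(Q_in−Q_out)) = 33.6 × (24.6/17.329)^(-2.9303) = 12.035 g.
C = m/V = 12.035/17.329 = 0.69450 g/m³.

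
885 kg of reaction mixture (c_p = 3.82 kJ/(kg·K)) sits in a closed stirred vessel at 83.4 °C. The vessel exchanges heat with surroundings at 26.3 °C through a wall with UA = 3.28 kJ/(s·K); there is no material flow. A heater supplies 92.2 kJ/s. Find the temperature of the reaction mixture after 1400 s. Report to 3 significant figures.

61.9 °C

First-law balance (no shaft work): M c_p dT/dt = −UA(T − T_amb) + Q̇.
dT/dt = (T_ss − T)/τ with T_ss = T_amb + Q̇/UA = 26.3 + 92.2/3.28 = 54.410 °C, τ = M c_p/UA = 885·3.82/3.28 = 1030.7 s.
Integrating: T(t) = T_ss + (T₀ − T_ss) e^(−t/τ).
T(1400) = 54.410 + (28.990)·0.25710 = 61.863 °C.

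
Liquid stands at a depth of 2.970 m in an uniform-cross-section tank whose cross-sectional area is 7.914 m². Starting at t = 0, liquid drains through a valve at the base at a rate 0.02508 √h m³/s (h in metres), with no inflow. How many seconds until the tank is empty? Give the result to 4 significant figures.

Unsteady balance on liquid volume: A dh/dt = −0.02508 √h.
Separate and integrate: 2(√h − √h₀) = −(0.02508/A) t.
Tank is empty when √h = 0: t_empty = 2A√h₀/0.02508.
t_empty = 2·7.914·√2.970/0.02508 = 15.8280·1.72337/0.02508 = 1087.62 s.

1088 s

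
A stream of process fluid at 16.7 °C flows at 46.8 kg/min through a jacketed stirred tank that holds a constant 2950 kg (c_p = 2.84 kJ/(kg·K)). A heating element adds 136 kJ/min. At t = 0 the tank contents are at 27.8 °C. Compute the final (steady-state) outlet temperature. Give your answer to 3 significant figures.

17.7 °C

M c_p dT/dt = ṁ c_p (T_in − T) + Q̇.
At steady state dT/dt = 0 ⇒ T_ss = T_in + Q̇/(ṁ c_p) = 16.7 + 136/(46.8·2.84) = 17.723 °C.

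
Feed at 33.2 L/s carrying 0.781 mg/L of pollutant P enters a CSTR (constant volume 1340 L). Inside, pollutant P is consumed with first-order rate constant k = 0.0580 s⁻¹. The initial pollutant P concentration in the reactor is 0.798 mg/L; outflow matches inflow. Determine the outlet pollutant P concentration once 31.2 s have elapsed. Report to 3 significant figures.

0.276 mg/L

Species balance: V dC/dt = Q C_in − Q C − k V C.
dC/dt = (Q/V) C_in − (Q/V + k) C; effective rate a = Q/V + k = 0.024776 + 0.0580 = 0.082776 s⁻¹.
C_ss = Q C_in/(Q + kV) = 0.23376 mg/L; C(t) = C_ss + (C₀ − C_ss) e^(−a t).
C(31.2) = 0.23376 + (0.56424)·e^(−0.082776·31.2) = 0.23376 + (0.56424)·0.075576 = 0.27641 mg/L.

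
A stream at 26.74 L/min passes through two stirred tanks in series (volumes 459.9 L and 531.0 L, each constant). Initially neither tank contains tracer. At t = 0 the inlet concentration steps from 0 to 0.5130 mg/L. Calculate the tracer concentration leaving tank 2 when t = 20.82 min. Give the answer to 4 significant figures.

0.1592 mg/L

Each tank obeys Vᵢ dCᵢ/dt = Q(Cᵢ₋₁ − Cᵢ), so τᵢ = Vᵢ/Q.
τ₁ = 459.9/26.74 = 17.1990 min; τ₂ = 531.0/26.74 = 19.8579 min.
Tank 1: C₁ = C_in(1 − e^(−t/τ₁)). Tank 2 (τ₁ ≠ τ₂): C₂ = C_in[1 − (τ₁ e^(−t/τ₁) − τ₂ e^(−t/τ₂))/(τ₁ − τ₂)].
At t = 20.82: e^(−t/τ₁) = 0.298037, e^(−t/τ₂) = 0.350481.
C₂ = 0.5130·[1 − (17.1990·0.298037 − 19.8579·0.350481)/(-2.65894)] = 0.5130·0.310293 = 0.159180 mg/L.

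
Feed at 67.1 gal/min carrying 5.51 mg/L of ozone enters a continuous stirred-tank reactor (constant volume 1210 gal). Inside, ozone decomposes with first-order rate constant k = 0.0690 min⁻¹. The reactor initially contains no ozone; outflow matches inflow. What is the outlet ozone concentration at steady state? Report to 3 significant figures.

Accumulation = in − out − consumed: V dC/dt = Q C_in − Q C − k V C.
Steady state (dC/dt = 0): C_ss = Q C_in/(Q + kV) = C_in/(1 + kV/Q).
C_ss = 67.1·5.51/(67.1 + 0.0690·1210) = 369.72/150.59 = 2.4551 mg/L.

2.46 mg/L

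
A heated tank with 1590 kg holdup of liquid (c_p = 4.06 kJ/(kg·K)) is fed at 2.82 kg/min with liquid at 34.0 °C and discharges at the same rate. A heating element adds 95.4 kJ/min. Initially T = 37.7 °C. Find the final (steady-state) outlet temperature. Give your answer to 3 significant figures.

First-law balance (no shaft work): M c_p dT/dt = ṁ c_p (T_in − T) + 95.4.
At steady state dT/dt = 0 ⇒ T_ss = T_in + Q̇/(ṁ c_p) = 34.0 + 95.4/(2.82·4.06) = 42.332 °C.

42.3 °C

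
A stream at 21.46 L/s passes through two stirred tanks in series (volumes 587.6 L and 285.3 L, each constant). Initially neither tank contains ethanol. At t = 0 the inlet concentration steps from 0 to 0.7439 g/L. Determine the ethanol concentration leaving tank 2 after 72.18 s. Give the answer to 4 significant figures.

0.6434 g/L

Time constants: τᵢ = Vᵢ/Q for each well-mixed tank.
τ₁ = 587.6/21.46 = 27.3812 s; τ₂ = 285.3/21.46 = 13.2945 s.
Tank 1: C₁ = C_in(1 − e^(−t/τ₁)). Tank 2 (τ₁ ≠ τ₂): C₂ = C_in[1 − (τ₁ e^(−t/τ₁) − τ₂ e^(−t/τ₂))/(τ₁ − τ₂)].
At t = 72.18: e^(−t/τ₁) = 0.0716388, e^(−t/τ₂) = 0.00438611.
C₂ = 0.7439·[1 − (27.3812·0.0716388 − 13.2945·0.00438611)/(14.0867)] = 0.7439·0.864890 = 0.643392 g/L.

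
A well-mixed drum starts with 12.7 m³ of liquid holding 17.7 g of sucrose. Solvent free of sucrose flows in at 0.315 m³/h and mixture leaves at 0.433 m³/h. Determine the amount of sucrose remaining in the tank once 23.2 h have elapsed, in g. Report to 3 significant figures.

7.26 g

Total volume: dV/dt = Q_in − Q_out = -0.11800 m³/h, so V(t) = 12.7 − 0.11800 t and V(23.2) = 9.9624 m³.
Solute balance: dm/dt = 0 − Q_out C = −Q_out m/V(t).
dm/m = −Q_out dt/(V₀ − 0.11800 t); integrating gives ln(m/m₀) = −(Q_out/(Q_in−Q_out)) ln(V/V₀).
m = m₀ (V₀/V)^(Q_out/(Q_in−Q_out)) = 17.7 × (12.7/9.9624)^(-3.6695) = 7.2621 g.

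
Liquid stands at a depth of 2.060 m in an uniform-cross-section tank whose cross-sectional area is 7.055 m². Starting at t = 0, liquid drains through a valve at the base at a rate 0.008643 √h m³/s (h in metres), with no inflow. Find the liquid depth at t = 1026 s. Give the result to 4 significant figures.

0.6509 m

Volume balance on the tank: A dh/dt = −0.008643 √h.
This is separable: 2 d(√h)/dt = −0.008643/A, so √h = √h₀ − (0.008643/(2A)) t.
√h = √2.060 − 0.008643·1026/(2·7.055) = 1.43527 − 0.628470 = 0.806800.
h = 0.806800² = 0.650926 m.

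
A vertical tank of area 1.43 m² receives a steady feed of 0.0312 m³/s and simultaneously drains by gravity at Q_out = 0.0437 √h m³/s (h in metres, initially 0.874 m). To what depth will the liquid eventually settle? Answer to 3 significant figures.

Level balance: A dh/dt = 0.0312 − 0.0437 √h. Setting dh/dt = 0:
Q_in = 0.0437 √h_ss ⇒ √h_ss = 0.0312/0.0437 = 0.71396.
h_ss = 0.71396² = 0.50974 m. (Since h₀ = 0.874 m > h_ss, the level will fall toward this value.)

0.510 m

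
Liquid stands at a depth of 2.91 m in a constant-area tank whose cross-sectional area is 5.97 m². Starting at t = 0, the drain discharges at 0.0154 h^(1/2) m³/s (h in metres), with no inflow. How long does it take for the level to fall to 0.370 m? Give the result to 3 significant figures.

851 s

Unsteady balance on liquid volume: A dh/dt = −0.0154 √h.
This is separable: 2 d(√h)/dt = −0.0154/A, so √h = √h₀ − (0.0154/(2A)) t.
t = 2A(√h₀ − √h)/0.0154 = 2·5.97·(√2.91 − √0.370)/0.0154
  = 11.940 × (1.7059 − 0.60828) / 0.0154 = 850.99 s.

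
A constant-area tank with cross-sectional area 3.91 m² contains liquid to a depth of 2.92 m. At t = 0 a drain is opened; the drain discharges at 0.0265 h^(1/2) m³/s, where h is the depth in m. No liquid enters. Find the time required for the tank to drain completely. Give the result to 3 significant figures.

504 s

A dh/dt = −Q_out = −0.0265 √h.
Separate and integrate: 2(√h − √h₀) = −(0.0265/A) t.
Set h = 0: 2√h₀ = (0.0265/A) t_empty ⇒ t_empty = 2A√h₀/0.0265.
t_empty = 2·3.91·√2.92/0.0265 = 7.8200·1.7088/0.0265 = 504.26 s.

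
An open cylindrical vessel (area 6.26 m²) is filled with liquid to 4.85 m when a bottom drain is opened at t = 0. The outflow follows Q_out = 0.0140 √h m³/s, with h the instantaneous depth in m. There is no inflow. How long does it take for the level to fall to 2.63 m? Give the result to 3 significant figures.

519 s

Unsteady balance on liquid volume: A dh/dt = −0.0140 √h.
Separate and integrate: 2(√h − √h₀) = −(0.0140/A) t.
t = 2A(√h₀ − √h)/0.0140 = 2·6.26·(√4.85 − √2.63)/0.0140
  = 12.520 × (2.2023 − 1.6217) / 0.0140 = 519.17 s.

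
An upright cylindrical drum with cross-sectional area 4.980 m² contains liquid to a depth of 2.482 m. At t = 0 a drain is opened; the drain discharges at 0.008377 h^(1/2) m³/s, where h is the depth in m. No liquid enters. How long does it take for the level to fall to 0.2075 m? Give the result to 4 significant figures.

With no inflow, A dh/dt = −0.008377 √h.
∫ h^(−1/2) dh = −(0.008377/A) ∫ dt, giving 2√h = 2√h₀ − (0.008377/A) t.
t = 2A(√h₀ − √h)/0.008377 = 2·4.980·(√2.482 − √0.2075)/0.008377
  = 9.96000 × (1.57544 − 0.455522) / 0.008377 = 1331.54 s.

1332 s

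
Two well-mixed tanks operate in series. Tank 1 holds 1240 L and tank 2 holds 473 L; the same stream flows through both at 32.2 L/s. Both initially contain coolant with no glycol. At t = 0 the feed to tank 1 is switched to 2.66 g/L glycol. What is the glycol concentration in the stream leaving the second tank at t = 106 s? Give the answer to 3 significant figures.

Time constants: τᵢ = Vᵢ/Q for each well-mixed tank.
τ₁ = 1240/32.2 = 38.509 s; τ₂ = 473/32.2 = 14.689 s.
Tank 1: C₁ = C_in(1 − e^(−t/τ₁)). Tank 2 (τ₁ ≠ τ₂): C₂ = C_in[1 − (τ₁ e^(−t/τ₁) − τ₂ e^(−t/τ₂))/(τ₁ − τ₂)].
At t = 106: e^(−t/τ₁) = 0.063763, e^(−t/τ₂) = 0.00073469.
C₂ = 2.66·[1 − (38.509·0.063763 − 14.689·0.00073469)/(23.820)] = 2.66·0.89737 = 2.3870 g/L.

2.39 g/L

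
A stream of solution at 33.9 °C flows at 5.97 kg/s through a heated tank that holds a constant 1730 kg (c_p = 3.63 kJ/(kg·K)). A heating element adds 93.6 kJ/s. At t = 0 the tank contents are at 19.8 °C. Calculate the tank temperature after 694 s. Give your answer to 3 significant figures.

36.5 °C

M c_p dT/dt = ṁ c_p (T_in − T) + Q̇.
τ = M/ṁ = 289.78 s; T_ss = T_in + Q̇/(ṁ c_p) = 33.9 + 93.6/(5.97·3.63) = 38.219 °C.
Solution: T(t) = T_ss + (T₀ − T_ss) e^(−t/τ).
T(694) = 38.219 + (-18.419)·e^(−694/289.78) = 38.219 + (-18.419)·0.091182 = 36.540 °C.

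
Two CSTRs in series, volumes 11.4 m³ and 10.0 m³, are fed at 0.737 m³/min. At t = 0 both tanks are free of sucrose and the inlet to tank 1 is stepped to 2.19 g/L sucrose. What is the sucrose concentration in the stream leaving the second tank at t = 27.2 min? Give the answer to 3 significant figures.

1.22 g/L

Each tank obeys Vᵢ dCᵢ/dt = Q(Cᵢ₋₁ − Cᵢ), so τᵢ = Vᵢ/Q.
τ₁ = 11.4/0.737 = 15.468 min; τ₂ = 10.0/0.737 = 13.569 min.
Tank 1: C₁ = C_in(1 − e^(−t/τ₁)). Tank 2 (τ₁ ≠ τ₂): C₂ = C_in[1 − (τ₁ e^(−t/τ₁) − τ₂ e^(−t/τ₂))/(τ₁ − τ₂)].
At t = 27.2: e^(−t/τ₁) = 0.17231, e^(−t/τ₂) = 0.13471.
C₂ = 2.19·[1 − (15.468·0.17231 − 13.569·0.13471)/(1.8996)] = 2.19·0.55910 = 1.2244 g/L.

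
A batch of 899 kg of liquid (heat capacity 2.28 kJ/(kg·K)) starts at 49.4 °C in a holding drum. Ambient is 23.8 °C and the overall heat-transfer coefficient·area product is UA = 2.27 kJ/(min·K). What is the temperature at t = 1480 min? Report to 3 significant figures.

28.8 °C

Unsteady energy balance on the tank contents: M c_p dT/dt = −UA(T − T_amb).
dT/dt = (T_ss − T)/τ with T_ss = T_amb = 23.800 °C, τ = M c_p/UA = 899·2.28/2.27 = 902.96 min.
This is linear first-order; T(t) = T_ss + (T₀ − T_ss) e^(−t/τ).
T(1480) = 23.800 + (25.600)·0.19416 = 28.771 °C.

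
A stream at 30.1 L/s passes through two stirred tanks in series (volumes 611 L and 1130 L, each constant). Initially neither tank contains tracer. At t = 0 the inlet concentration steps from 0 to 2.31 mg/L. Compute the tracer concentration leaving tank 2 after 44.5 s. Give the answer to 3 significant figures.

1.08 mg/L

Each tank obeys Vᵢ dCᵢ/dt = Q(Cᵢ₋₁ − Cᵢ), so τᵢ = Vᵢ/Q.
τ₁ = 611/30.1 = 20.299 s; τ₂ = 1130/30.1 = 37.542 s.
Tank 1: C₁ = C_in(1 − e^(−t/τ₁)). Tank 2 (τ₁ ≠ τ₂): C₂ = C_in[1 − (τ₁ e^(−t/τ₁) − τ₂ e^(−t/τ₂))/(τ₁ − τ₂)].
At t = 44.5: e^(−t/τ₁) = 0.11167, e^(−t/τ₂) = 0.30564.
C₂ = 2.31·[1 − (20.299·0.11167 − 37.542·0.30564)/(-17.243)] = 2.31·0.46601 = 1.0765 mg/L.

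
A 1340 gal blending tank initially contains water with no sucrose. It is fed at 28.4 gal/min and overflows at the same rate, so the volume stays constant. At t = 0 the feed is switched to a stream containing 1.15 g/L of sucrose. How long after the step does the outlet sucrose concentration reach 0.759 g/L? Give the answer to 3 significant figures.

50.9 min

Species balance on the tank: V dC/dt = Q(C_in − C), so τ = V/Q = 47.183 min.
C(t) = C_in + (C₀ − C_in) e^(−t/τ). Set C = 0.759 and solve for t:
e^(−t/τ) = (C − C_in)/(C₀ − C_in) = (0.759 − 1.15)/(0 − 1.15) = 0.34000
t = −τ ln(…) = 47.183 × 1.0788 = 50.902 min.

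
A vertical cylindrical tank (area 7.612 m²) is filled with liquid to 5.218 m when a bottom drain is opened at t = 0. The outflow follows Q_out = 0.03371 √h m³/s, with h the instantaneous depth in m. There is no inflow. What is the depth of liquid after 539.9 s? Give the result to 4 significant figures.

1.186 m

Volume balance on the tank: A dh/dt = −0.03371 √h.
This is separable: 2 d(√h)/dt = −0.03371/A, so √h = √h₀ − (0.03371/(2A)) t.
√h = √5.218 − 0.03371·539.9/(2·7.612) = 2.28429 − 1.19548 = 1.08881.
h = 1.08881² = 1.18551 m.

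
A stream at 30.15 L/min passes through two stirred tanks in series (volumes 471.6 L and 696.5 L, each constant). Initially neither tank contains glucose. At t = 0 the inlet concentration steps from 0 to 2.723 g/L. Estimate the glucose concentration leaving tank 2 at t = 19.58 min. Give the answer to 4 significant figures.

Species balance on tank i: dCᵢ/dt = (Cᵢ₋₁ − Cᵢ)/τᵢ with τᵢ = Vᵢ/Q.
τ₁ = 471.6/30.15 = 15.6418 min; τ₂ = 696.5/30.15 = 23.1012 min.
Tank 1: C₁ = C_in(1 − e^(−t/τ₁)). Tank 2 (τ₁ ≠ τ₂): C₂ = C_in[1 − (τ₁ e^(−t/τ₁) − τ₂ e^(−t/τ₂))/(τ₁ − τ₂)].
At t = 19.58: e^(−t/τ₁) = 0.285997, e^(−t/τ₂) = 0.428452.
C₂ = 2.723·[1 − (15.6418·0.285997 − 23.1012·0.428452)/(-7.45937)] = 2.723·0.272829 = 0.742913 g/L.

0.7429 g/L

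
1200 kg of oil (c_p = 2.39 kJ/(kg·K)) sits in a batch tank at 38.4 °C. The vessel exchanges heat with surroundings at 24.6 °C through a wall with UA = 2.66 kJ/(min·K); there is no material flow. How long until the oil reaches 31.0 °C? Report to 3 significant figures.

828 min

M c_p dT/dt = −UA(T − T_amb).
τ = M c_p/UA = 1078.2 min; T_ss = T_amb = 24.600 °C.
T(t) = T_ss + (T₀ − T_ss)e^(−t/τ); set T = 31.0:
t = −τ ln[(T − T_ss)/(T₀ − T_ss)] = −1078.2 · ln(0.46377) = 828.45 min.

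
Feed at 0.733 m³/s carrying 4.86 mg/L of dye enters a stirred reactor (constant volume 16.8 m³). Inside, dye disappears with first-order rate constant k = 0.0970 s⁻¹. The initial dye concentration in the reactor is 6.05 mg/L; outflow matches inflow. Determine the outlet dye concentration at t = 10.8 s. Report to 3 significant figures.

2.50 mg/L

Species balance: V dC/dt = Q C_in − Q C − k V C.
dC/dt = (Q/V) C_in − (Q/V + k) C; effective rate a = Q/V + k = 0.043631 + 0.0970 = 0.14063 s⁻¹.
C_ss = Q C_in/(Q + kV) = 1.5078 mg/L; C(t) = C_ss + (C₀ − C_ss) e^(−a t).
C(10.8) = 1.5078 + (4.5422)·e^(−0.14063·10.8) = 1.5078 + (4.5422)·0.21897 = 2.5024 mg/L.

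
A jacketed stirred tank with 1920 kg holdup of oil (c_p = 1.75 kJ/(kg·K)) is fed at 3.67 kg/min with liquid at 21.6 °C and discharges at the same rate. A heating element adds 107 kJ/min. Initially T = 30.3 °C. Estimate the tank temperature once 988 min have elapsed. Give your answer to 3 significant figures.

37.1 °C

M c_p dT/dt = ṁ c_p (T_in − T) + Q̇.
Rearrange: dT/dt = (T_ss − T)/τ with τ = M/ṁ = 523.16 min and T_ss = T_in + Q̇/(ṁ c_p) = 38.260 °C.
T approaches T_ss exponentially: T(t) = T_ss + (T₀ − T_ss) e^(−t/τ).
T(988) = 38.260 + (-7.9602)·e^(−988/523.16) = 38.260 + (-7.9602)·0.15130 = 37.056 °C.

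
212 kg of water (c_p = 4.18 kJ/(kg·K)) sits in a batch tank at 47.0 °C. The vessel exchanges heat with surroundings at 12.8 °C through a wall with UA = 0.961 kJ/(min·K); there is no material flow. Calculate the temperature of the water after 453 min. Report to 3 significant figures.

Heat balance on the well-mixed liquid: M c_p dT/dt = −UA(T − T_amb).
dT/dt = (T_ss − T)/τ with T_ss = T_amb = 12.800 °C, τ = M c_p/UA = 212·4.18/0.961 = 922.12 min.
T approaches T_ss exponentially: T(t) = T_ss + (T₀ − T_ss) e^(−t/τ).
T(453) = 12.800 + (34.200)·0.61186 = 33.725 °C.

33.7 °C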